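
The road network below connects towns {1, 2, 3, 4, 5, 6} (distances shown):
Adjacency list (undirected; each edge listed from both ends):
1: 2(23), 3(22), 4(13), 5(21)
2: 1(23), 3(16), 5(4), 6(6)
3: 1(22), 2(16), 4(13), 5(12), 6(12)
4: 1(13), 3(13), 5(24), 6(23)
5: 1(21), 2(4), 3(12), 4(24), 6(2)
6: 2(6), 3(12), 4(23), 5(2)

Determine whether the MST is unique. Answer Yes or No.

Kruskal: consider edges lightest-first.
5-6 (2): add. Components now {1} {2} {3} {4} {5,6}
2-5 (4): add. Components now {1} {2,5,6} {3} {4}
2-6 (6): skip — 2 and 6 already connected.
3-5 (12): add. Components now {1} {2,3,5,6} {4}
3-6 (12): skip — 3 and 6 already connected.
1-4 (13): add. Components now {1,4} {2,3,5,6}
3-4 (13): add. Components now {1,2,3,4,5,6}
Non-tree edge 3-6 has weight 12, equal to the heaviest edge on its tree cycle — swapping gives another MST of the same weight. Not unique.

No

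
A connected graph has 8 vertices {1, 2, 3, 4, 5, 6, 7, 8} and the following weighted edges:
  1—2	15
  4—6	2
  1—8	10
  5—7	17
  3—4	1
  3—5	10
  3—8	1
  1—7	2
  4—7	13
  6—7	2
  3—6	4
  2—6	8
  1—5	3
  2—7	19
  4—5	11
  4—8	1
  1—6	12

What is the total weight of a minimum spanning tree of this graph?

19

Prim, starting at 1.
Step 1: cheapest edge leaving the tree is 1—7 (2); add 7.
Step 2: cheapest edge leaving the tree is 6—7 (2); add 6.
Step 3: cheapest edge leaving the tree is 4—6 (2); add 4.
Step 4: cheapest edge leaving the tree is 3—4 (1); add 3.
Step 5: cheapest edge leaving the tree is 3—8 (1); add 8.
Step 6: cheapest edge leaving the tree is 1—5 (3); add 5.
Step 7: cheapest edge leaving the tree is 2—6 (8); add 2.
MST edges: 1—7, 6—7, 4—6, 3—4, 3—8, 1—5, 2—6; total weight 2+2+2+1+1+3+8 = 19.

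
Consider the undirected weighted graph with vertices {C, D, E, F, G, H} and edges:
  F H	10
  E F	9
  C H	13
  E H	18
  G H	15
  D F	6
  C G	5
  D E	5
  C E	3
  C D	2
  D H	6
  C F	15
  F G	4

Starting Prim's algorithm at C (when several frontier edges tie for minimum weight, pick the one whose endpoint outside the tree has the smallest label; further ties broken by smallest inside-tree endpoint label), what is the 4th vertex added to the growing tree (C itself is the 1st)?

G

Grow the tree from C using Prim:
Step 1: frontier [C D 2, C E 3, C G 5, C H 13, C F 15] → take C D (2); add D.
Step 2: frontier [C E 3, C G 5, C H 13, C F 15, D E 5, D F 6, D H 6] → take C E (3); add E.
Step 3: frontier [C G 5, C H 13, C F 15, D F 6, D H 6, E F 9, E H 18] → take C G (5); add G.
Step 4: frontier [C H 13, C F 15, D F 6, D H 6, E F 9, E H 18, F G 4, G H 15] → take F G (4); add F.
Step 5: frontier [C H 13, D H 6, E H 18, F H 10, G H 15] → take D H (6); add H.
Vertex order: C, D, E, G, F, H. The 4th vertex is G.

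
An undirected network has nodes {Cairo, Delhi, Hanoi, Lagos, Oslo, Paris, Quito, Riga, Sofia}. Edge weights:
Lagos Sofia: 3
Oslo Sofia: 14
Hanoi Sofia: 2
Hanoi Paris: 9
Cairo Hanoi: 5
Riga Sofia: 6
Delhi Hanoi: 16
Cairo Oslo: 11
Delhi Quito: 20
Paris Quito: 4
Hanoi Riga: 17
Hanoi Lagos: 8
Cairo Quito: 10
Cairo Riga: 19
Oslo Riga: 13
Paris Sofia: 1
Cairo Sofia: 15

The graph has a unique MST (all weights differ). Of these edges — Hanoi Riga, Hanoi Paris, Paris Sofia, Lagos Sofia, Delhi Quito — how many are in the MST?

2

Sort edges by weight, then run Kruskal:
Paris Sofia (1): add — endpoints in different components.
Hanoi Sofia (2): add — endpoints in different components.
Lagos Sofia (3): add — endpoints in different components.
Paris Quito (4): add — endpoints in different components.
Cairo Hanoi (5): add — endpoints in different components.
Riga Sofia (6): add — endpoints in different components.
Hanoi Lagos (8): skip — Hanoi and Lagos already connected.
Hanoi Paris (9): skip — Hanoi and Paris already connected.
Cairo Quito (10): skip — Cairo and Quito already connected.
Cairo Oslo (11): add — endpoints in different components.
Oslo Riga (13): skip — Oslo and Riga already connected.
Oslo Sofia (14): skip — Oslo and Sofia already connected.
Cairo Sofia (15): skip — Cairo and Sofia already connected.
Delhi Hanoi (16): add — endpoints in different components.
MST edge set: {Paris Sofia, Hanoi Sofia, Lagos Sofia, Paris Quito, Cairo Hanoi, Riga Sofia, Cairo Oslo, Delhi Hanoi}.
Of the listed edges, {Paris Sofia, Lagos Sofia} are in the MST → 2.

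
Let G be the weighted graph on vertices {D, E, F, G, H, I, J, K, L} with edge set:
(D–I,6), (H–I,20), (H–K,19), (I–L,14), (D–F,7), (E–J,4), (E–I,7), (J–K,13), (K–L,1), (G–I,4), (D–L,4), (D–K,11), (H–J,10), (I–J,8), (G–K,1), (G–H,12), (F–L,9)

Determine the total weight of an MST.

Sort edges by weight, then run Kruskal:
G–K (1): add — endpoints in different components.
K–L (1): add — endpoints in different components.
D–L (4): add — endpoints in different components.
E–J (4): add — endpoints in different components.
G–I (4): add — endpoints in different components.
D–I (6): skip — D and I already connected.
D–F (7): add — endpoints in different components.
E–I (7): add — endpoints in different components.
I–J (8): skip — I and J already connected.
F–L (9): skip — F and L already connected.
H–J (10): add — endpoints in different components.
MST edges: G–K, K–L, D–L, E–J, G–I, D–F, E–I, H–J; total weight 1+1+4+4+4+7+7+10 = 38.

38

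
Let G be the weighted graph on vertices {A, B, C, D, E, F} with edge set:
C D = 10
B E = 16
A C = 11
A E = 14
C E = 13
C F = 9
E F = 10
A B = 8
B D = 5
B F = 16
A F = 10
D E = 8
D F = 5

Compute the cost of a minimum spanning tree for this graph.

35

Prim, starting at A.
Step 1: cheapest edge leaving the tree is A B (8); add B.
Step 2: cheapest edge leaving the tree is B D (5); add D.
Step 3: cheapest edge leaving the tree is D F (5); add F.
Step 4: cheapest edge leaving the tree is D E (8); add E.
Step 5: cheapest edge leaving the tree is C F (9); add C.
MST edges: A B, B D, D F, D E, C F; total weight 8+5+5+8+9 = 35.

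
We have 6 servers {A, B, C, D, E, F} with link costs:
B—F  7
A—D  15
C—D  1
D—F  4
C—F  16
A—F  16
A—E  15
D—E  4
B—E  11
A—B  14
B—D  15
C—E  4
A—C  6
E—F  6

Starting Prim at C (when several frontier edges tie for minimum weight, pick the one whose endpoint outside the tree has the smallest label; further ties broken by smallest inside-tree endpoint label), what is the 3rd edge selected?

Grow the tree from C using Prim:
Step 1: cheapest edge leaving the tree is C—D (1); add D.
Step 2: cheapest edge leaving the tree is C—E (4); add E.
Step 3: cheapest edge leaving the tree is D—F (4); add F.
Step 4: cheapest edge leaving the tree is A—C (6); add A.
Step 5: cheapest edge leaving the tree is B—F (7); add B.
The 3rd edge added is D—F.

D-F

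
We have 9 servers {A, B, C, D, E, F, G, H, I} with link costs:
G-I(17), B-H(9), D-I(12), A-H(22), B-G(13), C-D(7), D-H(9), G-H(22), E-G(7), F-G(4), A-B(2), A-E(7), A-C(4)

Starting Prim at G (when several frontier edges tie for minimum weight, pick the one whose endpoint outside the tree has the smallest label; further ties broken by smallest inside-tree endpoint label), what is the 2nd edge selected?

E-G

Grow the tree from G using Prim:
Step 1: cheapest edge leaving the tree is F-G (4); add F.
Step 2: cheapest edge leaving the tree is E-G (7); add E.
Step 3: cheapest edge leaving the tree is A-E (7); add A.
Step 4: cheapest edge leaving the tree is A-B (2); add B.
Step 5: cheapest edge leaving the tree is A-C (4); add C.
Step 6: cheapest edge leaving the tree is C-D (7); add D.
Step 7: cheapest edge leaving the tree is B-H (9); add H.
Step 8: cheapest edge leaving the tree is D-I (12); add I.
The 2nd edge added is E-G.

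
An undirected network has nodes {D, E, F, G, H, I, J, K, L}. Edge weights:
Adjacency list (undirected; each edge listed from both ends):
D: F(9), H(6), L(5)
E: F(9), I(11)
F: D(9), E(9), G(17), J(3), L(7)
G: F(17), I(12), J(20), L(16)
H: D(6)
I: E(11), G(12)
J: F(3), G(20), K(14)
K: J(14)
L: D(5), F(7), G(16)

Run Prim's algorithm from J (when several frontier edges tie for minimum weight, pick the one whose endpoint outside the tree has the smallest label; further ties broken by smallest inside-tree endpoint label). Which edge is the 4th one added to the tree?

D-H

Prim, starting at J.
Step 1: cheapest edge leaving the tree is F—J (3); add F.
Step 2: cheapest edge leaving the tree is F—L (7); add L.
Step 3: cheapest edge leaving the tree is D—L (5); add D.
Step 4: cheapest edge leaving the tree is D—H (6); add H.
Step 5: cheapest edge leaving the tree is E—F (9); add E.
Step 6: cheapest edge leaving the tree is E—I (11); add I.
Step 7: cheapest edge leaving the tree is G—I (12); add G.
Step 8: cheapest edge leaving the tree is J—K (14); add K.
The 4th edge added is D—H.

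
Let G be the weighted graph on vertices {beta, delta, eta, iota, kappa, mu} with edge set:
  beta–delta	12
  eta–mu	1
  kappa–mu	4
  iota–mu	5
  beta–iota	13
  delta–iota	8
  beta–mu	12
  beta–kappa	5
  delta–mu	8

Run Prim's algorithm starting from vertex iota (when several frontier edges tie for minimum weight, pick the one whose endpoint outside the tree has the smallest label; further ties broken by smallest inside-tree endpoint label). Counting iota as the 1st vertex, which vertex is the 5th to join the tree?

beta

Prim's algorithm from iota:
Step 1: cheapest edge leaving the tree is iota–mu (5); add mu.
Step 2: cheapest edge leaving the tree is eta–mu (1); add eta.
Step 3: cheapest edge leaving the tree is kappa–mu (4); add kappa.
Step 4: cheapest edge leaving the tree is beta–kappa (5); add beta.
Step 5: cheapest edge leaving the tree is delta–iota (8); add delta.
Vertex order: iota, mu, eta, kappa, beta, delta. The 5th vertex is beta.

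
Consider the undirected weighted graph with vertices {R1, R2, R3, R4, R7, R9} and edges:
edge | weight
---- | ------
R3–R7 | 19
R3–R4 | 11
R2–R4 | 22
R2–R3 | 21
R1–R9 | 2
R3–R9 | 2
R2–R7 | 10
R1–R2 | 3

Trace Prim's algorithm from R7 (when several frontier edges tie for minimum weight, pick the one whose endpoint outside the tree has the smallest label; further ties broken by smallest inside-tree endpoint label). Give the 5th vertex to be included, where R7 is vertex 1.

R3

Prim, starting at R7.
Step 1: frontier [R2–R7 10, R3–R7 19] → take R2–R7 (10); add R2.
Step 2: frontier [R1–R2 3, R2–R3 21, R2–R4 22, R3–R7 19] → take R1–R2 (3); add R1.
Step 3: frontier [R1–R9 2, R2–R3 21, R2–R4 22, R3–R7 19] → take R1–R9 (2); add R9.
Step 4: frontier [R2–R3 21, R2–R4 22, R3–R7 19, R3–R9 2] → take R3–R9 (2); add R3.
Step 5: frontier [R2–R4 22, R3–R4 11] → take R3–R4 (11); add R4.
Vertex order: R7, R2, R1, R9, R3, R4. The 5th vertex is R3.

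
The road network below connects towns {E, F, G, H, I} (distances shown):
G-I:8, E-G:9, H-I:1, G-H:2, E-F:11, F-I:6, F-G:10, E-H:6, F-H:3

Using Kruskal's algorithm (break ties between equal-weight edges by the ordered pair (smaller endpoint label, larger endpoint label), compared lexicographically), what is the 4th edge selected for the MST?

E-H

Sort edges by weight, then run Kruskal:
H-I (1): add. Components now {E} {F} {G} {H,I}
G-H (2): add. Components now {E} {F} {G,H,I}
F-H (3): add. Components now {E} {F,G,H,I}
E-H (6): add. Components now {E,F,G,H,I}
The 4th edge added is E-H.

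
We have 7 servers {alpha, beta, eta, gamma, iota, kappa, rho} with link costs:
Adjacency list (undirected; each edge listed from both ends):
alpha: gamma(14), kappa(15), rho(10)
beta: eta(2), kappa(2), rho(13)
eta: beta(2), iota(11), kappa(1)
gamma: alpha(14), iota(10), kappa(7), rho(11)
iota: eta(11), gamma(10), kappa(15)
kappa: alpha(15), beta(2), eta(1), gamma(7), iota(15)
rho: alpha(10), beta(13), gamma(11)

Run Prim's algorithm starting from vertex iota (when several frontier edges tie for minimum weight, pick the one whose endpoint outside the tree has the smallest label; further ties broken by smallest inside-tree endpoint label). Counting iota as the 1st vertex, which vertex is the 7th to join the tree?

alpha

Grow the tree from iota using Prim:
Step 1: frontier [gamma iota 10, eta iota 11, iota kappa 15] → take gamma iota (10); add gamma.
Step 2: frontier [gamma kappa 7, gamma rho 11, alpha gamma 14, eta iota 11, iota kappa 15] → take gamma kappa (7); add kappa.
Step 3: frontier [gamma rho 11, alpha gamma 14, eta iota 11, eta kappa 1, beta kappa 2, alpha kappa 15] → take eta kappa (1); add eta.
Step 4: frontier [beta eta 2, gamma rho 11, alpha gamma 14, beta kappa 2, alpha kappa 15] → take beta eta (2); add beta.
Step 5: frontier [beta rho 13, gamma rho 11, alpha gamma 14, alpha kappa 15] → take gamma rho (11); add rho.
Step 6: frontier [alpha gamma 14, alpha kappa 15, alpha rho 10] → take alpha rho (10); add alpha.
Vertex order: iota, gamma, kappa, eta, beta, rho, alpha. The 7th vertex is alpha.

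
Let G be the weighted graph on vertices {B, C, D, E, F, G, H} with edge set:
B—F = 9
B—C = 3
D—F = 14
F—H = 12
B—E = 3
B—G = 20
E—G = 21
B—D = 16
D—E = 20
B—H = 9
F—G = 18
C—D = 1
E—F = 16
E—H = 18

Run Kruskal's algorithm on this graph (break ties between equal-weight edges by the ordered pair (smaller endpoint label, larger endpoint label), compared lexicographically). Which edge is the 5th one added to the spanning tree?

B-H

Kruskal's algorithm — process edges by increasing weight (ties by edge label):
C—D (1): add. Components now {B} {C,D} {E} {F} {G} {H}
B—C (3): add. Components now {B,C,D} {E} {F} {G} {H}
B—E (3): add. Components now {B,C,D,E} {F} {G} {H}
B—F (9): add. Components now {B,C,D,E,F} {G} {H}
B—H (9): add. Components now {B,C,D,E,F,H} {G}
F—H (12): skip — F and H already connected.
D—F (14): skip — D and F already connected.
B—D (16): skip — B and D already connected.
E—F (16): skip — E and F already connected.
E—H (18): skip — E and H already connected.
F—G (18): add. Components now {B,C,D,E,F,G,H}
The 5th edge added is B—H.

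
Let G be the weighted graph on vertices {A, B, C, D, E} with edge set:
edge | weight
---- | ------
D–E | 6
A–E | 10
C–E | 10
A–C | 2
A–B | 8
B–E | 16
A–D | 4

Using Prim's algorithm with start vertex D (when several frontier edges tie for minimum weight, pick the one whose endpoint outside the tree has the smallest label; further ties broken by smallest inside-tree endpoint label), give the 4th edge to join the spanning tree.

Grow the tree from D using Prim:
Step 1: cheapest edge leaving the tree is A–D (4); add A.
Step 2: cheapest edge leaving the tree is A–C (2); add C.
Step 3: cheapest edge leaving the tree is D–E (6); add E.
Step 4: cheapest edge leaving the tree is A–B (8); add B.
The 4th edge added is A–B.

A-B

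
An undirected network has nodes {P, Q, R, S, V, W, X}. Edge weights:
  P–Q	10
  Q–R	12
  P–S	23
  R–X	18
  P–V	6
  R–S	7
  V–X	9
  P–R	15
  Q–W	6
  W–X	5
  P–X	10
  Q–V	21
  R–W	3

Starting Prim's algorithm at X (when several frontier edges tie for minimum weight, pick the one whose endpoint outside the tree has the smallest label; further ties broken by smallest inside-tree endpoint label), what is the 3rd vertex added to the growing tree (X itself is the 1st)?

Prim's algorithm from X:
Step 1: cheapest edge leaving the tree is W–X (5); add W.
Step 2: cheapest edge leaving the tree is R–W (3); add R.
Step 3: cheapest edge leaving the tree is Q–W (6); add Q.
Step 4: cheapest edge leaving the tree is R–S (7); add S.
Step 5: cheapest edge leaving the tree is V–X (9); add V.
Step 6: cheapest edge leaving the tree is P–V (6); add P.
Vertex order: X, W, R, Q, S, V, P. The 3rd vertex is R.

R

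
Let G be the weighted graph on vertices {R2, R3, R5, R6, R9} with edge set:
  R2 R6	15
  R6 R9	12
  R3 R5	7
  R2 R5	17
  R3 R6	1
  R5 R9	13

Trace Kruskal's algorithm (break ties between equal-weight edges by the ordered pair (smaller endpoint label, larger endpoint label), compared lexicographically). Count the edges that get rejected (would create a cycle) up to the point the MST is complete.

1

Kruskal's algorithm — process edges by increasing weight (ties by edge label):
R3 R6 (1): add. Components now {R3,R6} {R2} {R9} {R5}
R3 R5 (7): add. Components now {R3,R5,R6} {R2} {R9}
R6 R9 (12): add. Components now {R3,R5,R6,R9} {R2}
R5 R9 (13): skip — R9 and R5 already connected.
R2 R6 (15): add. Components now {R2,R3,R5,R6,R9}
Edges rejected before the tree was complete: 1.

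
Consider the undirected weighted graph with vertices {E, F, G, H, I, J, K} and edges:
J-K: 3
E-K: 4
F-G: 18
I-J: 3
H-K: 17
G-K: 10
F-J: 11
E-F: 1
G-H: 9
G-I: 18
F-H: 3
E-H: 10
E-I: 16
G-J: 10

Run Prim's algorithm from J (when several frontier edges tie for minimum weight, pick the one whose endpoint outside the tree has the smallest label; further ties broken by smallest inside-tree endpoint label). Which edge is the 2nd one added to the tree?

J-K

Prim's algorithm from J:
Step 1: cheapest edge leaving the tree is I-J (3); add I.
Step 2: cheapest edge leaving the tree is J-K (3); add K.
Step 3: cheapest edge leaving the tree is E-K (4); add E.
Step 4: cheapest edge leaving the tree is E-F (1); add F.
Step 5: cheapest edge leaving the tree is F-H (3); add H.
Step 6: cheapest edge leaving the tree is G-H (9); add G.
The 2nd edge added is J-K.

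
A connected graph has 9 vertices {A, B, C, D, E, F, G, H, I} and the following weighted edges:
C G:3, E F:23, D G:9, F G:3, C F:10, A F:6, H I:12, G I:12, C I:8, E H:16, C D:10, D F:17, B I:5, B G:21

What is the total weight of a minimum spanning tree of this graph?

62

Grow the tree from A using Prim:
Step 1: frontier [A F 6] → take A F (6); add F.
Step 2: frontier [F G 3, C F 10, D F 17, E F 23] → take F G (3); add G.
Step 3: frontier [C F 10, D F 17, E F 23, C G 3, D G 9, G I 12, B G 21] → take C G (3); add C.
Step 4: frontier [C I 8, C D 10, D F 17, E F 23, D G 9, G I 12, B G 21] → take C I (8); add I.
Step 5: frontier [C D 10, D F 17, E F 23, D G 9, B G 21, B I 5, H I 12] → take B I (5); add B.
Step 6: frontier [C D 10, D F 17, E F 23, D G 9, H I 12] → take D G (9); add D.
Step 7: frontier [E F 23, H I 12] → take H I (12); add H.
Step 8: frontier [E F 23, E H 16] → take E H (16); add E.
MST edges: A F, F G, C G, C I, B I, D G, H I, E H; total weight 6+3+3+8+5+9+12+16 = 62.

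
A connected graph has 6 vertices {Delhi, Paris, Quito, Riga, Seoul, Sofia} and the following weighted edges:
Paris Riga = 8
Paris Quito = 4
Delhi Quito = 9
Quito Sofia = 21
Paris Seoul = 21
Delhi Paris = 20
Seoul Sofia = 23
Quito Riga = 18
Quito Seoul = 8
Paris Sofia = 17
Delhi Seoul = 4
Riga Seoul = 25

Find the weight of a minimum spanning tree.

Sort edges by weight, then run Kruskal:
Delhi Seoul (4): add — endpoints in different components.
Paris Quito (4): add — endpoints in different components.
Paris Riga (8): add — endpoints in different components.
Quito Seoul (8): add — endpoints in different components.
Delhi Quito (9): skip — Quito and Delhi already connected.
Paris Sofia (17): add — endpoints in different components.
MST edges: Delhi Seoul, Paris Quito, Paris Riga, Quito Seoul, Paris Sofia; total weight 4+4+8+8+17 = 41.

41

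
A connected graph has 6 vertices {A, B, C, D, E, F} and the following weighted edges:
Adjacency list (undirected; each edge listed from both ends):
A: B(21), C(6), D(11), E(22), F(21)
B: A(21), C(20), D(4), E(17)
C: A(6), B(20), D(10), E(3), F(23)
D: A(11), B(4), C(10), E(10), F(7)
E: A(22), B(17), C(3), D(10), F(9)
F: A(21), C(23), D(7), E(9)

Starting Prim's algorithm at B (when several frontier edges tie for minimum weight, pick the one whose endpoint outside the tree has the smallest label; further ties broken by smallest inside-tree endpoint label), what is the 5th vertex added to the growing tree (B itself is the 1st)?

C

Prim, starting at B.
Step 1: cheapest edge leaving the tree is B D (4); add D.
Step 2: cheapest edge leaving the tree is D F (7); add F.
Step 3: cheapest edge leaving the tree is E F (9); add E.
Step 4: cheapest edge leaving the tree is C E (3); add C.
Step 5: cheapest edge leaving the tree is A C (6); add A.
Vertex order: B, D, F, E, C, A. The 5th vertex is C.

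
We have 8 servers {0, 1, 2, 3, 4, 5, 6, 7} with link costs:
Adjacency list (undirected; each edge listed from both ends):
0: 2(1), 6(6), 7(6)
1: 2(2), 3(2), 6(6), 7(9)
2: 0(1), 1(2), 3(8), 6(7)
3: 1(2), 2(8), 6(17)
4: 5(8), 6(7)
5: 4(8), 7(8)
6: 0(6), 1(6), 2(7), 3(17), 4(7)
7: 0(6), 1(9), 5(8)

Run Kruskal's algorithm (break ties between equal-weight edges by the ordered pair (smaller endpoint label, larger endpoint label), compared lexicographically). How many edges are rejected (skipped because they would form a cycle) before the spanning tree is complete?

Sort edges by weight, then run Kruskal:
0 2 (1): add — endpoints in different components.
1 2 (2): add — endpoints in different components.
1 3 (2): add — endpoints in different components.
0 6 (6): add — endpoints in different components.
0 7 (6): add — endpoints in different components.
1 6 (6): skip — 1 and 6 already connected.
2 6 (7): skip — 2 and 6 already connected.
4 6 (7): add — endpoints in different components.
2 3 (8): skip — 2 and 3 already connected.
4 5 (8): add — endpoints in different components.
Edges rejected before the tree was complete: 3.

3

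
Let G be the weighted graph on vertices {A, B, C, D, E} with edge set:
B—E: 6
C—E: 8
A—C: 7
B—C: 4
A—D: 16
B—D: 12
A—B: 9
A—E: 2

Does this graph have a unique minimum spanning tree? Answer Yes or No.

Yes

Kruskal: consider edges lightest-first.
A—E (2): add. Components now {A,E} {B} {C} {D}
B—C (4): add. Components now {A,E} {B,C} {D}
B—E (6): add. Components now {A,B,C,E} {D}
A—C (7): skip — A and C already connected.
C—E (8): skip — C and E already connected.
A—B (9): skip — A and B already connected.
B—D (12): add. Components now {A,B,C,D,E}
Every non-tree edge has weight strictly greater than the heaviest edge on the tree path between its endpoints, so the MST is unique.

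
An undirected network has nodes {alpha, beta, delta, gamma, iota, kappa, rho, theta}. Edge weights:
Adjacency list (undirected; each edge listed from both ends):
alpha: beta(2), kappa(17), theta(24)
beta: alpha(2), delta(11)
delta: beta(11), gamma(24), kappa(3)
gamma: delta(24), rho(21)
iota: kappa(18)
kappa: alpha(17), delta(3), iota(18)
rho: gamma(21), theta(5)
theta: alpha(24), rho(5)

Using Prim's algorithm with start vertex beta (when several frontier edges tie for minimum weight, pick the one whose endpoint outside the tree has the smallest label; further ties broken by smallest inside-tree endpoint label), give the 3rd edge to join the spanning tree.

Prim's algorithm from beta:
Step 1: frontier [alpha—beta 2, beta—delta 11] → take alpha—beta (2); add alpha.
Step 2: frontier [alpha—kappa 17, alpha—theta 24, beta—delta 11] → take beta—delta (11); add delta.
Step 3: frontier [alpha—kappa 17, alpha—theta 24, delta—kappa 3, delta—gamma 24] → take delta—kappa (3); add kappa.
Step 4: frontier [alpha—theta 24, delta—gamma 24, iota—kappa 18] → take iota—kappa (18); add iota.
Step 5: frontier [alpha—theta 24, delta—gamma 24] → take delta—gamma (24); add gamma.
Step 6: frontier [alpha—theta 24, gamma—rho 21] → take gamma—rho (21); add rho.
Step 7: frontier [alpha—theta 24, rho—theta 5] → take rho—theta (5); add theta.
The 3rd edge added is delta—kappa.

delta-kappa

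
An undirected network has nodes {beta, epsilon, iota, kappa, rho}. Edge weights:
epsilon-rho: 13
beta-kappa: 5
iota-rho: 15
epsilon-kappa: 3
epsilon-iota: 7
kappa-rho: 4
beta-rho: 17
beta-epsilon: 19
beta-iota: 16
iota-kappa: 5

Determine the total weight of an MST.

Prim, starting at beta.
Step 1: cheapest edge leaving the tree is beta-kappa (5); add kappa.
Step 2: cheapest edge leaving the tree is epsilon-kappa (3); add epsilon.
Step 3: cheapest edge leaving the tree is kappa-rho (4); add rho.
Step 4: cheapest edge leaving the tree is iota-kappa (5); add iota.
MST edges: beta-kappa, epsilon-kappa, kappa-rho, iota-kappa; total weight 5+3+4+5 = 17.

17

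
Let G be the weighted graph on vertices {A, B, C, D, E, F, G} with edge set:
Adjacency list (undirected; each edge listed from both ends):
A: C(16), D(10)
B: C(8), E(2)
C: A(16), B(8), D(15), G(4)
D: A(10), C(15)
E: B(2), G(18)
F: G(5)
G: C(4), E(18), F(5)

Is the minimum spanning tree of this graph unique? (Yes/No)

Kruskal's algorithm — process edges by increasing weight (ties by edge label):
B—E (2): add — endpoints in different components.
C—G (4): add — endpoints in different components.
F—G (5): add — endpoints in different components.
B—C (8): add — endpoints in different components.
A—D (10): add — endpoints in different components.
C—D (15): add — endpoints in different components.
Every non-tree edge has weight strictly greater than the heaviest edge on the tree path between its endpoints, so the MST is unique.

Yes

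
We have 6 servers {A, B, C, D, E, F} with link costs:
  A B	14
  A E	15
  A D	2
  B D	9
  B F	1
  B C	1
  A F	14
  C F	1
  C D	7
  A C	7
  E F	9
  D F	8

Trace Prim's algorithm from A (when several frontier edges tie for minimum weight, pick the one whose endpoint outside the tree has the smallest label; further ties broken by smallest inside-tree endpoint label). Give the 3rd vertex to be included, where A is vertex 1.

C

Prim's algorithm from A:
Step 1: frontier [A D 2, A C 7, A B 14, A F 14, A E 15] → take A D (2); add D.
Step 2: frontier [A C 7, A B 14, A F 14, A E 15, C D 7, D F 8, B D 9] → take A C (7); add C.
Step 3: frontier [A B 14, A F 14, A E 15, B C 1, C F 1, D F 8, B D 9] → take B C (1); add B.
Step 4: frontier [A F 14, A E 15, B F 1, C F 1, D F 8] → take B F (1); add F.
Step 5: frontier [A E 15, E F 9] → take E F (9); add E.
Vertex order: A, D, C, B, F, E. The 3rd vertex is C.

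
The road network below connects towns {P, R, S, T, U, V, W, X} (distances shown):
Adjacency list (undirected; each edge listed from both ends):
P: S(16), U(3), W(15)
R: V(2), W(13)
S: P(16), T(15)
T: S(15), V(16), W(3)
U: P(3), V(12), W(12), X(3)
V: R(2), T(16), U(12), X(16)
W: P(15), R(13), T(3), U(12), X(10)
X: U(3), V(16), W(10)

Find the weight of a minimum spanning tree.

48

Kruskal: consider edges lightest-first.
R—V (2): add — endpoints in different components.
P—U (3): add — endpoints in different components.
T—W (3): add — endpoints in different components.
U—X (3): add — endpoints in different components.
W—X (10): add — endpoints in different components.
U—V (12): add — endpoints in different components.
U—W (12): skip — W and U already connected.
R—W (13): skip — R and W already connected.
P—W (15): skip — P and W already connected.
S—T (15): add — endpoints in different components.
MST edges: R—V, P—U, T—W, U—X, W—X, U—V, S—T; total weight 2+3+3+3+10+12+15 = 48.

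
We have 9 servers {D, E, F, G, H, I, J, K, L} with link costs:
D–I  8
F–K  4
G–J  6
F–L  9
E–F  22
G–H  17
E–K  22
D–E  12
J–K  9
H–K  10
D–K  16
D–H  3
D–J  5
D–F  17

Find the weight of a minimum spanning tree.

56

Prim, starting at E.
Step 1: cheapest edge leaving the tree is D–E (12); add D.
Step 2: cheapest edge leaving the tree is D–H (3); add H.
Step 3: cheapest edge leaving the tree is D–J (5); add J.
Step 4: cheapest edge leaving the tree is G–J (6); add G.
Step 5: cheapest edge leaving the tree is D–I (8); add I.
Step 6: cheapest edge leaving the tree is J–K (9); add K.
Step 7: cheapest edge leaving the tree is F–K (4); add F.
Step 8: cheapest edge leaving the tree is F–L (9); add L.
MST edges: D–E, D–H, D–J, G–J, D–I, J–K, F–K, F–L; total weight 12+3+5+6+8+9+4+9 = 56.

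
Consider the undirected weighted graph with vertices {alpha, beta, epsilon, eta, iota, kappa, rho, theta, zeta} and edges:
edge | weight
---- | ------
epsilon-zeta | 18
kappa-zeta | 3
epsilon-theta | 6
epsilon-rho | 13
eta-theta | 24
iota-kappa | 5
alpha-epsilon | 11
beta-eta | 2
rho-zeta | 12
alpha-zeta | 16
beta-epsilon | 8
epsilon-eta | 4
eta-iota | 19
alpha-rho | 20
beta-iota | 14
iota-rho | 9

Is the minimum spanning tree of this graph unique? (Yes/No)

Yes

Kruskal: consider edges lightest-first.
beta-eta (2): add — endpoints in different components.
kappa-zeta (3): add — endpoints in different components.
epsilon-eta (4): add — endpoints in different components.
iota-kappa (5): add — endpoints in different components.
epsilon-theta (6): add — endpoints in different components.
beta-epsilon (8): skip — beta and epsilon already connected.
iota-rho (9): add — endpoints in different components.
alpha-epsilon (11): add — endpoints in different components.
rho-zeta (12): skip — rho and zeta already connected.
epsilon-rho (13): add — endpoints in different components.
Every non-tree edge has weight strictly greater than the heaviest edge on the tree path between its endpoints, so the MST is unique.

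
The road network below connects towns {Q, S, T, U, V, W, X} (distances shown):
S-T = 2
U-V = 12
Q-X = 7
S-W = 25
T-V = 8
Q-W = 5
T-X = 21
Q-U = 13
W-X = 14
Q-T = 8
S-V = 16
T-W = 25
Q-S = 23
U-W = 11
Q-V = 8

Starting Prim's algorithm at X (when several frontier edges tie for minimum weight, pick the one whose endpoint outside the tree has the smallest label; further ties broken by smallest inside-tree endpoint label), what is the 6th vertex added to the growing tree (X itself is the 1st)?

V

Grow the tree from X using Prim:
Step 1: cheapest edge leaving the tree is Q-X (7); add Q.
Step 2: cheapest edge leaving the tree is Q-W (5); add W.
Step 3: cheapest edge leaving the tree is Q-T (8); add T.
Step 4: cheapest edge leaving the tree is S-T (2); add S.
Step 5: cheapest edge leaving the tree is Q-V (8); add V.
Step 6: cheapest edge leaving the tree is U-W (11); add U.
Vertex order: X, Q, W, T, S, V, U. The 6th vertex is V.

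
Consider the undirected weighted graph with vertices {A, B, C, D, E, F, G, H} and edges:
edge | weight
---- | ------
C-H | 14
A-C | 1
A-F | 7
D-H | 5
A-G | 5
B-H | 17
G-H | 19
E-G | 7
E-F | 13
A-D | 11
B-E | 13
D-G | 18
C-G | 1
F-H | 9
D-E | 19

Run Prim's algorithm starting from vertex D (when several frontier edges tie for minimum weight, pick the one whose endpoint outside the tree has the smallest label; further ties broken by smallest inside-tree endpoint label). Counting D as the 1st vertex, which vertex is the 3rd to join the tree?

F

Prim, starting at D.
Step 1: cheapest edge leaving the tree is D-H (5); add H.
Step 2: cheapest edge leaving the tree is F-H (9); add F.
Step 3: cheapest edge leaving the tree is A-F (7); add A.
Step 4: cheapest edge leaving the tree is A-C (1); add C.
Step 5: cheapest edge leaving the tree is C-G (1); add G.
Step 6: cheapest edge leaving the tree is E-G (7); add E.
Step 7: cheapest edge leaving the tree is B-E (13); add B.
Vertex order: D, H, F, A, C, G, E, B. The 3rd vertex is F.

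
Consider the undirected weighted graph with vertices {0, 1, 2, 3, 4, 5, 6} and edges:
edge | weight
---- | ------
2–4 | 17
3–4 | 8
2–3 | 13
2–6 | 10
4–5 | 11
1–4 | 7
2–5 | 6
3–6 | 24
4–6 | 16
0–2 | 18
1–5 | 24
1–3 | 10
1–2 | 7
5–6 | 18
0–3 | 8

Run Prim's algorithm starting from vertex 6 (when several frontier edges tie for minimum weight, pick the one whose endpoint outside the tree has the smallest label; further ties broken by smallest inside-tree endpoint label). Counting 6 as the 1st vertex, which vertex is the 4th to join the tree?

1

Grow the tree from 6 using Prim:
Step 1: cheapest edge leaving the tree is 2–6 (10); add 2.
Step 2: cheapest edge leaving the tree is 2–5 (6); add 5.
Step 3: cheapest edge leaving the tree is 1–2 (7); add 1.
Step 4: cheapest edge leaving the tree is 1–4 (7); add 4.
Step 5: cheapest edge leaving the tree is 3–4 (8); add 3.
Step 6: cheapest edge leaving the tree is 0–3 (8); add 0.
Vertex order: 6, 2, 5, 1, 4, 3, 0. The 4th vertex is 1.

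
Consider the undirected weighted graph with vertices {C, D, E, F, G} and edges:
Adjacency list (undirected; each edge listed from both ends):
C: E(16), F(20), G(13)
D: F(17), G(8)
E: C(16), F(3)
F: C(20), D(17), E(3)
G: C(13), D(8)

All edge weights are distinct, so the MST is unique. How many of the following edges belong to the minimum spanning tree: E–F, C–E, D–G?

3

Kruskal: consider edges lightest-first.
E–F (3): add. Components now {C} {D} {E,F} {G}
D–G (8): add. Components now {C} {D,G} {E,F}
C–G (13): add. Components now {C,D,G} {E,F}
C–E (16): add. Components now {C,D,E,F,G}
MST edge set: {E–F, D–G, C–G, C–E}.
Of the listed edges, {E–F, C–E, D–G} are in the MST → 3.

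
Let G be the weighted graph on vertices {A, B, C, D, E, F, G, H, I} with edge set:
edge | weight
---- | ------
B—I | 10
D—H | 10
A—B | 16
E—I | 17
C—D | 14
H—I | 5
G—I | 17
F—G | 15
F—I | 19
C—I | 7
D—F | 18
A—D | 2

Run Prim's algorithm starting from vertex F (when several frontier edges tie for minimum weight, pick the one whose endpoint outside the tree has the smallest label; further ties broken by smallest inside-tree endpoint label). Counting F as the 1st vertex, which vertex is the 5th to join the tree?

C

Grow the tree from F using Prim:
Step 1: cheapest edge leaving the tree is F—G (15); add G.
Step 2: cheapest edge leaving the tree is G—I (17); add I.
Step 3: cheapest edge leaving the tree is H—I (5); add H.
Step 4: cheapest edge leaving the tree is C—I (7); add C.
Step 5: cheapest edge leaving the tree is B—I (10); add B.
Step 6: cheapest edge leaving the tree is D—H (10); add D.
Step 7: cheapest edge leaving the tree is A—D (2); add A.
Step 8: cheapest edge leaving the tree is E—I (17); add E.
Vertex order: F, G, I, H, C, B, D, A, E. The 5th vertex is C.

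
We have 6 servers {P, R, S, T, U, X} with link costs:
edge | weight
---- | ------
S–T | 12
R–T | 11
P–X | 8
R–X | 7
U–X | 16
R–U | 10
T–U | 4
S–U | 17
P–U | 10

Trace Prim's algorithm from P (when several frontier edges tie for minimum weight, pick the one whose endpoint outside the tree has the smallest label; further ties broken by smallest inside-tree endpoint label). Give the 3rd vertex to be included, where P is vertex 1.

R

Prim, starting at P.
Step 1: frontier [P–X 8, P–U 10] → take P–X (8); add X.
Step 2: frontier [P–U 10, R–X 7, U–X 16] → take R–X (7); add R.
Step 3: frontier [P–U 10, R–U 10, R–T 11, U–X 16] → take P–U (10); add U.
Step 4: frontier [R–T 11, T–U 4, S–U 17] → take T–U (4); add T.
Step 5: frontier [S–T 12, S–U 17] → take S–T (12); add S.
Vertex order: P, X, R, U, T, S. The 3rd vertex is R.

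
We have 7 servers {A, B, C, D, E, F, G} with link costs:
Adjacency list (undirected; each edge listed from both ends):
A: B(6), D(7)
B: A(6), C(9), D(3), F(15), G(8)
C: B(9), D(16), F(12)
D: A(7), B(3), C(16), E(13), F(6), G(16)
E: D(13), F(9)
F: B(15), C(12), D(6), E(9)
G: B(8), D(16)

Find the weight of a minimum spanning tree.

41

Kruskal: consider edges lightest-first.
B–D (3): add — endpoints in different components.
A–B (6): add — endpoints in different components.
D–F (6): add — endpoints in different components.
A–D (7): skip — A and D already connected.
B–G (8): add — endpoints in different components.
B–C (9): add — endpoints in different components.
E–F (9): add — endpoints in different components.
MST edges: B–D, A–B, D–F, B–G, B–C, E–F; total weight 3+6+6+8+9+9 = 41.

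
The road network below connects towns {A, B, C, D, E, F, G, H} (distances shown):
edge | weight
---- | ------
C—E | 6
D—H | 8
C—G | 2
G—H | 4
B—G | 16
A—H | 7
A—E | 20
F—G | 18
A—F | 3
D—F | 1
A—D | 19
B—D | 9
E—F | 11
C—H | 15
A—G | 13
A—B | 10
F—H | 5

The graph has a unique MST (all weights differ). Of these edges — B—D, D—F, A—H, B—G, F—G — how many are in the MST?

2

Kruskal: consider edges lightest-first.
D—F (1): add — endpoints in different components.
C—G (2): add — endpoints in different components.
A—F (3): add — endpoints in different components.
G—H (4): add — endpoints in different components.
F—H (5): add — endpoints in different components.
C—E (6): add — endpoints in different components.
A—H (7): skip — A and H already connected.
D—H (8): skip — D and H already connected.
B—D (9): add — endpoints in different components.
MST edge set: {D—F, C—G, A—F, G—H, F—H, C—E, B—D}.
Of the listed edges, {B—D, D—F} are in the MST → 2.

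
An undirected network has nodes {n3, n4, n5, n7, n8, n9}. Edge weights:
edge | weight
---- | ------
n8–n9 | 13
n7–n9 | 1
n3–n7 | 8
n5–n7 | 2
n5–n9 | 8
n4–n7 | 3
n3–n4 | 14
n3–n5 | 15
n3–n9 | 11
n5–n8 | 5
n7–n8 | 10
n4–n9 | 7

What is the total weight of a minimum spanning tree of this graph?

Grow the tree from n4 using Prim:
Step 1: frontier [n4–n7 3, n4–n9 7, n3–n4 14] → take n4–n7 (3); add n7.
Step 2: frontier [n4–n9 7, n3–n4 14, n7–n9 1, n5–n7 2, n3–n7 8, n7–n8 10] → take n7–n9 (1); add n9.
Step 3: frontier [n3–n4 14, n5–n7 2, n3–n7 8, n7–n8 10, n5–n9 8, n3–n9 11, n8–n9 13] → take n5–n7 (2); add n5.
Step 4: frontier [n3–n4 14, n5–n8 5, n3–n5 15, n3–n7 8, n7–n8 10, n3–n9 11, n8–n9 13] → take n5–n8 (5); add n8.
Step 5: frontier [n3–n4 14, n3–n5 15, n3–n7 8, n3–n9 11] → take n3–n7 (8); add n3.
MST edges: n4–n7, n7–n9, n5–n7, n5–n8, n3–n7; total weight 3+1+2+5+8 = 19.

19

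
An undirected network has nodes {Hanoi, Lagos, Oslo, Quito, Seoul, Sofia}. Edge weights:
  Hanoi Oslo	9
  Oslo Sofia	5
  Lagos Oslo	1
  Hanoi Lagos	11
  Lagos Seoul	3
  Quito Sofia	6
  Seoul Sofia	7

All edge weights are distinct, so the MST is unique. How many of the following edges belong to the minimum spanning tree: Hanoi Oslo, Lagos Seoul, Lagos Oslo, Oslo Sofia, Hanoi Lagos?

4

Sort edges by weight, then run Kruskal:
Lagos Oslo (1): add — endpoints in different components.
Lagos Seoul (3): add — endpoints in different components.
Oslo Sofia (5): add — endpoints in different components.
Quito Sofia (6): add — endpoints in different components.
Seoul Sofia (7): skip — Seoul and Sofia already connected.
Hanoi Oslo (9): add — endpoints in different components.
MST edge set: {Lagos Oslo, Lagos Seoul, Oslo Sofia, Quito Sofia, Hanoi Oslo}.
Of the listed edges, {Hanoi Oslo, Lagos Seoul, Lagos Oslo, Oslo Sofia} are in the MST → 4.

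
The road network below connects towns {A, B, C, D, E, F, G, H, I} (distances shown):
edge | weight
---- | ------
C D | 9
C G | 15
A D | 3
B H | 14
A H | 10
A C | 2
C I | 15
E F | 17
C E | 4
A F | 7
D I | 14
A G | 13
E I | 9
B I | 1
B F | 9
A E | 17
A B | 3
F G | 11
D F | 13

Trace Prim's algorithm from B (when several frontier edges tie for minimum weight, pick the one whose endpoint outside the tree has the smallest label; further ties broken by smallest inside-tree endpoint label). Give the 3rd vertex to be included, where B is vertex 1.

A

Grow the tree from B using Prim:
Step 1: cheapest edge leaving the tree is B I (1); add I.
Step 2: cheapest edge leaving the tree is A B (3); add A.
Step 3: cheapest edge leaving the tree is A C (2); add C.
Step 4: cheapest edge leaving the tree is A D (3); add D.
Step 5: cheapest edge leaving the tree is C E (4); add E.
Step 6: cheapest edge leaving the tree is A F (7); add F.
Step 7: cheapest edge leaving the tree is A H (10); add H.
Step 8: cheapest edge leaving the tree is F G (11); add G.
Vertex order: B, I, A, C, D, E, F, H, G. The 3rd vertex is A.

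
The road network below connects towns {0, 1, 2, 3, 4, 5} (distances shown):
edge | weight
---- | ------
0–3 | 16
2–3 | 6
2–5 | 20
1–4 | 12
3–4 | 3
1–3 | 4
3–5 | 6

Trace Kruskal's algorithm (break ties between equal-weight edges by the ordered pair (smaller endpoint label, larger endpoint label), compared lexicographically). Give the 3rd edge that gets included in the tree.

2-3

Kruskal: consider edges lightest-first.
3–4 (3): add — endpoints in different components.
1–3 (4): add — endpoints in different components.
2–3 (6): add — endpoints in different components.
3–5 (6): add — endpoints in different components.
1–4 (12): skip — 1 and 4 already connected.
0–3 (16): add — endpoints in different components.
The 3rd edge added is 2–3.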